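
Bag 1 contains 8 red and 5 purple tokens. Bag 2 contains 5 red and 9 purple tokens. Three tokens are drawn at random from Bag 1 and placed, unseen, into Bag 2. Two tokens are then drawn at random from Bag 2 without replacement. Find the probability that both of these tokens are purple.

76/221

Condition on how many of the transferred tokens are purple (from Bag 1: 5 purple of 13; then Bag 2 has 17 total).
  0 purple: C(5,0)C(8,3)/C(13,3) = 28/143; then P = C(9,2)/C(17,2) = 9/34
  1 purple: C(5,1)C(8,2)/C(13,3) = 70/143; then P = C(10,2)/C(17,2) = 45/136
  2 purple: C(5,2)C(8,1)/C(13,3) = 40/143; then P = C(11,2)/C(17,2) = 55/136
  3 purple: C(5,3)C(8,0)/C(13,3) = 5/143; then P = C(12,2)/C(17,2) = 33/68
P(both purple) = 76/221 ≈ 0.3439.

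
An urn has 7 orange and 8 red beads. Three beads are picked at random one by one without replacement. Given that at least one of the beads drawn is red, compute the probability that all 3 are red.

2/15

P(all 3 red) = C(8,3)/C(15,3) = 8/65; P(at least one red) = 1 − C(7,3)/C(15,3) = 12/13.
Since 'all 3 red' ⊆ 'at least one red', P(all 3 | at least one) = 8/65 / 12/13 = 2/15 ≈ 0.1333.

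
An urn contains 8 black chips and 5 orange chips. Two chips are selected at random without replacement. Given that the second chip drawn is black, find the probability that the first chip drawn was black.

P(first=black and the second chip drawn is black) = (8/13)·(7/12) = 14/39.
P(the second chip drawn is black) = Σ over first color = 14/39 + 10/39 = 8/13.
By Bayes, P(first=black | the second chip drawn is black) = 14/39 / 8/13 = 7/12 ≈ 0.5833.

7/12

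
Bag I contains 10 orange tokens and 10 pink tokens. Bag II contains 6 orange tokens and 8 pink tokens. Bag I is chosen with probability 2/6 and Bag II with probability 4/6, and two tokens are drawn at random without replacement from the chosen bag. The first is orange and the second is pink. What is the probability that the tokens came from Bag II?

P(E | Bag I) = 5/19; P(E | Bag II) = 24/91.
P(E) = 1/3·5/19 + 2/3·24/91 = 1367/5187.
By Bayes' rule, P(Bag II | E) = 16/91 / 1367/5187 = 912/1367 ≈ 0.6672.

912/1367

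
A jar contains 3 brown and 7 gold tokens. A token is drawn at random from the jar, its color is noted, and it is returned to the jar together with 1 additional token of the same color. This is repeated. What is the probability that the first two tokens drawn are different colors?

21/55

Either gold then brown, or brown then gold; after the first draw the total is 11.
P = (7/10)·(3/11) + (3/10)·(7/11) = 21/55 ≈ 0.3818.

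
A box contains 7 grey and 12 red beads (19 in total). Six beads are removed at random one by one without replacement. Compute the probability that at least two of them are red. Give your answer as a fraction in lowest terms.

Sum the hypergeometric tail for j = 2,…,6 red beads.
Favorable = C(12,2)·C(7,4) + C(12,3)·C(7,3) + C(12,4)·C(7,2) + C(12,5)·C(7,1) + C(12,6)·C(7,0) = 26873; total = C(19,6) = 27132.
P = 26873/27132 = 3839/3876 ≈ 0.9905.

3839/3876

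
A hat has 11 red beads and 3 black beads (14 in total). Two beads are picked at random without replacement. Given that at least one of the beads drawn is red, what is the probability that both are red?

P(both red) = C(11,2)/C(14,2) = 55/91; P(at least one red) = 1 − C(3,2)/C(14,2) = 88/91.
Since 'both red' ⊆ 'at least one red', P(both | at least one) = 55/91 / 88/91 = 5/8 ≈ 0.6250.

5/8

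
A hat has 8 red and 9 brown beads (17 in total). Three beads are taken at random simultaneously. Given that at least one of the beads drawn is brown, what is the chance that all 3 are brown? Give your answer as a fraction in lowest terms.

P(all 3 brown) = C(9,3)/C(17,3) = 21/170; P(at least one brown) = 1 − C(8,3)/C(17,3) = 78/85.
Since 'all 3 brown' ⊆ 'at least one brown', P(all 3 | at least one) = 21/170 / 78/85 = 7/52 ≈ 0.1346.

7/52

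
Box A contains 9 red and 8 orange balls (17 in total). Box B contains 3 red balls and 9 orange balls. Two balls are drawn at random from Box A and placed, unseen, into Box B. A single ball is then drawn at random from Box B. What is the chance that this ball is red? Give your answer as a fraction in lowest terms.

Condition on how many of the transferred balls are red (from Box A: 9 red of 17; then Box B has 14 total).
  0 red: C(9,0)C(8,2)/C(17,2) = 7/34; then P = 3/14
  1 red: C(9,1)C(8,1)/C(17,2) = 9/17; then P = 4/14
  2 red: C(9,2)C(8,0)/C(17,2) = 9/34; then P = 5/14
P(red from Box B) = 69/238 ≈ 0.2899.

69/238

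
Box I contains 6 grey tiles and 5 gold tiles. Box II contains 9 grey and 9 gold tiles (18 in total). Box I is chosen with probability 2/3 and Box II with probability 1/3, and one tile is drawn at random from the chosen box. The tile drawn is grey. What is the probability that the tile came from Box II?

P(grey | Box I) = 6/11; P(grey | Box II) = 1/2.
P(grey) = 2/3·6/11 + 1/3·1/2 = 35/66.
By Bayes' rule, P(Box II | grey) = 1/6 / 35/66 = 11/35 ≈ 0.3143.

11/35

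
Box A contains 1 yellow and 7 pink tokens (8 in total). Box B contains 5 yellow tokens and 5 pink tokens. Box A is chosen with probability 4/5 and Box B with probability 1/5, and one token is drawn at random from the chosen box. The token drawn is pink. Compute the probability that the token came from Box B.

P(pink | Box A) = 7/8; P(pink | Box B) = 1/2.
P(pink) = 4/5·7/8 + 1/5·1/2 = 4/5.
By Bayes' rule, P(Box B | pink) = 1/10 / 4/5 = 1/8 ≈ 0.1250.

1/8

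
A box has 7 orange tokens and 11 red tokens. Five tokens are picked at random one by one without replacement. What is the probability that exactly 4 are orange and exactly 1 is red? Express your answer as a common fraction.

55/1224

Unordered draws without replacement: count favorable combinations over C(18,5).
Favorable = C(7,4) · C(11,1) = 385; total = C(18,5) = 8568.
P = 385/8568 = 55/1224 ≈ 0.0449.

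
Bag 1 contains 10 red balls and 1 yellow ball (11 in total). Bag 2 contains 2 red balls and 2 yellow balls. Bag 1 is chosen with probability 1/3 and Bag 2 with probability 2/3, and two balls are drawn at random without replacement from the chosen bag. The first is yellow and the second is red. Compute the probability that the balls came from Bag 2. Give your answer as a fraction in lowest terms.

22/25

P(E | Bag 1) = 1/11; P(E | Bag 2) = 1/3.
P(E) = 1/3·1/11 + 2/3·1/3 = 25/99.
By Bayes' rule, P(Bag 2 | E) = 2/9 / 25/99 = 22/25 ≈ 0.8800.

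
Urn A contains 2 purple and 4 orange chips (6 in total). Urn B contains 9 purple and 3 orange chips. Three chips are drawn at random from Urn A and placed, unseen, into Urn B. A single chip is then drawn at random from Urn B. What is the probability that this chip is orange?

1/3

Condition on how many of the transferred chips are orange (from Urn A: 4 orange of 6; then Urn B has 15 total).
  1 orange: C(4,1)C(2,2)/C(6,3) = 1/5; then P = 4/15
  2 orange: C(4,2)C(2,1)/C(6,3) = 3/5; then P = 5/15
  3 orange: C(4,3)C(2,0)/C(6,3) = 1/5; then P = 6/15
P(orange from Urn B) = 1/3 ≈ 0.3333.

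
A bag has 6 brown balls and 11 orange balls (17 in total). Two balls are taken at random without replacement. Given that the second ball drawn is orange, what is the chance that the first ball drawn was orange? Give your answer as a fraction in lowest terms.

5/8

P(first=orange and the second ball drawn is orange) = (11/17)·(10/16) = 55/136.
P(the second ball drawn is orange) = Σ over first color = 33/136 + 55/136 = 11/17.
By Bayes, P(first=orange | the second ball drawn is orange) = 55/136 / 11/17 = 5/8 ≈ 0.6250.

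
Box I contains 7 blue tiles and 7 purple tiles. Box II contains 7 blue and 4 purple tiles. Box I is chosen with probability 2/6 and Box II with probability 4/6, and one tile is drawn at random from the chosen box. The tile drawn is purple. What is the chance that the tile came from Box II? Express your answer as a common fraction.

P(purple | Box I) = 1/2; P(purple | Box II) = 4/11.
P(purple) = 1/3·1/2 + 2/3·4/11 = 9/22.
By Bayes' rule, P(Box II | purple) = 8/33 / 9/22 = 16/27 ≈ 0.5926.

16/27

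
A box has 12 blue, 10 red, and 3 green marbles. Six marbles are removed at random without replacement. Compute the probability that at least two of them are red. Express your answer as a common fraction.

Sum the hypergeometric tail for j = 2,…,6 red marbles.
Favorable = C(10,2)·C(15,4) + C(10,3)·C(15,3) + C(10,4)·C(15,2) + C(10,5)·C(15,1) + C(10,6)·C(15,0) = 142065; total = C(25,6) = 177100.
P = 142065/177100 = 369/460 ≈ 0.8022.

369/460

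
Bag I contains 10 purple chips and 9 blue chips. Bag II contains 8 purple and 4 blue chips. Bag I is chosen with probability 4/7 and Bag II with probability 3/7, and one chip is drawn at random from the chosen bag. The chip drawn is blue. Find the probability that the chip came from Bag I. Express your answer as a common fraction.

36/55

P(blue | Bag I) = 9/19; P(blue | Bag II) = 1/3.
P(blue) = 4/7·9/19 + 3/7·1/3 = 55/133.
By Bayes' rule, P(Bag I | blue) = 36/133 / 55/133 = 36/55 ≈ 0.6545.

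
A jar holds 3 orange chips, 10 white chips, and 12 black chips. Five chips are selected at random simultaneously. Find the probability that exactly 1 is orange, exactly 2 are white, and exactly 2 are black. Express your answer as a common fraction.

Unordered draws without replacement: count favorable combinations over C(25,5).
Favorable = C(3,1) · C(10,2) · C(12,2) = 8910; total = C(25,5) = 53130.
P = 8910/53130 = 27/161 ≈ 0.1677.

27/161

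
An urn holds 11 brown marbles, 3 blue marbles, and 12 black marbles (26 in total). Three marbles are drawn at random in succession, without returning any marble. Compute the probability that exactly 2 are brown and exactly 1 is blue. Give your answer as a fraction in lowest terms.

33/520

Unordered draws without replacement: count favorable combinations over C(26,3).
Favorable = C(11,2) · C(3,1) · C(12,0) = 165; total = C(26,3) = 2600.
P = 165/2600 = 33/520 ≈ 0.0635.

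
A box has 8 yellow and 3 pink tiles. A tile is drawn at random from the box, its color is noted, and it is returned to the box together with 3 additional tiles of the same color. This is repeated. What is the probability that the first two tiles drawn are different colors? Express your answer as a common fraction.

24/77

Either pink then yellow, or yellow then pink; after the first draw the total is 14.
P = (3/11)·(8/14) + (8/11)·(3/14) = 24/77 ≈ 0.3117.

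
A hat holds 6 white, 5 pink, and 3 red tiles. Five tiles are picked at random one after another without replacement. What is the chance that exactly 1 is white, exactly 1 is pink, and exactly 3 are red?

Unordered draws without replacement: count favorable combinations over C(14,5).
Favorable = C(6,1) · C(5,1) · C(3,3) = 30; total = C(14,5) = 2002.
P = 30/2002 = 15/1001 ≈ 0.0150.

15/1001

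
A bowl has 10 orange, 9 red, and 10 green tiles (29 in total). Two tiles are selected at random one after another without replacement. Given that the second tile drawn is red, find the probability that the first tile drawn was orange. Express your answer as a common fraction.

5/14

P(first=orange and the second tile drawn is red) = (10/29)·(9/28) = 45/406.
P(the second tile drawn is red) = Σ over first color = 45/406 + 18/203 + 45/406 = 9/29.
By Bayes, P(first=orange | the second tile drawn is red) = 45/406 / 9/29 = 5/14 ≈ 0.3571.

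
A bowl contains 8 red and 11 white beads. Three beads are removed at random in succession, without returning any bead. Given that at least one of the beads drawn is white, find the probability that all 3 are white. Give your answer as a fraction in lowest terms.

P(all 3 white) = C(11,3)/C(19,3) = 55/323; P(at least one white) = 1 − C(8,3)/C(19,3) = 913/969.
Since 'all 3 white' ⊆ 'at least one white', P(all 3 | at least one) = 55/323 / 913/969 = 15/83 ≈ 0.1807.

15/83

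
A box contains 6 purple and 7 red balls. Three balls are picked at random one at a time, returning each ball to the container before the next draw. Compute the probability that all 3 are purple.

216/2197

Multiply the conditional probability of each draw in order, with replacement (the composition resets each draw).
P = (6/13) · (6/13) · (6/13) = 216/2197 ≈ 0.0983.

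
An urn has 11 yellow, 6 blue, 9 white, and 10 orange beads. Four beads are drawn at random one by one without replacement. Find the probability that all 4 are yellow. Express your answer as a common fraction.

2/357

Unordered draws without replacement: count favorable combinations over C(36,4).
Favorable = C(11,4) · C(6,0) · C(9,0) · C(10,0) = 330; total = C(36,4) = 58905.
P = 330/58905 = 2/357 ≈ 0.0056.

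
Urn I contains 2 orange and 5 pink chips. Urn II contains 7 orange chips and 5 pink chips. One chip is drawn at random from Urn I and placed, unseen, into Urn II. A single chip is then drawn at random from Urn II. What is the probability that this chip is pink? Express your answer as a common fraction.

Condition on how many of the transferred chips are pink (from Urn I: 5 pink of 7; then Urn II has 13 total).
  0 pink: C(5,0)C(2,1)/C(7,1) = 2/7; then P = 5/13
  1 pink: C(5,1)C(2,0)/C(7,1) = 5/7; then P = 6/13
P(pink from Urn II) = 40/91 ≈ 0.4396.

40/91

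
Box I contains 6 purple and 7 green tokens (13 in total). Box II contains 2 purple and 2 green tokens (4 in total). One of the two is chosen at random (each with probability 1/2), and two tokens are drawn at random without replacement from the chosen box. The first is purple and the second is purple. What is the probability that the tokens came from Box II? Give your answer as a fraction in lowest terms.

P(E | Box I) = 5/26; P(E | Box II) = 1/6.
P(E) = 1/2·5/26 + 1/2·1/6 = 7/39.
By Bayes' rule, P(Box II | E) = 1/12 / 7/39 = 13/28 ≈ 0.4643.

13/28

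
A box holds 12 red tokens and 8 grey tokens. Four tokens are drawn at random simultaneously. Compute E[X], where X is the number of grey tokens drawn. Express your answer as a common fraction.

By linearity of expectation, E[X] = Σ P(draw i is grey); by symmetry each draw (even without replacement) has P(grey) = 8/20.
E[X] = 4 · 8/20 = 8/5 ≈ 1.6000.

8/5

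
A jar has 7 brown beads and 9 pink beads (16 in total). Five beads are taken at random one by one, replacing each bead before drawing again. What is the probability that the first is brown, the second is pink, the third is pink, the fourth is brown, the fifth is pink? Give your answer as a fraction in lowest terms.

35721/1048576

Multiply the conditional probability of each draw in order, with replacement (the composition resets each draw).
P = (7/16) · (9/16) · (9/16) · (7/16) · (9/16) = 35721/1048576 ≈ 0.0341.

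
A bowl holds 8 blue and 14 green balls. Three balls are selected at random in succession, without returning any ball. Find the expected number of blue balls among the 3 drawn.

By linearity of expectation, E[X] = Σ P(draw i is blue); by symmetry each draw (even without replacement) has P(blue) = 8/22.
E[X] = 3 · 8/22 = 12/11 ≈ 1.0909.

12/11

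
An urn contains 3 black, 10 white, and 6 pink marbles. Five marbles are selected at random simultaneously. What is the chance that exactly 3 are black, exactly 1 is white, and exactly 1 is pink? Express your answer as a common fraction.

Unordered draws without replacement: count favorable combinations over C(19,5).
Favorable = C(3,3) · C(10,1) · C(6,1) = 60; total = C(19,5) = 11628.
P = 60/11628 = 5/969 ≈ 0.0052.

5/969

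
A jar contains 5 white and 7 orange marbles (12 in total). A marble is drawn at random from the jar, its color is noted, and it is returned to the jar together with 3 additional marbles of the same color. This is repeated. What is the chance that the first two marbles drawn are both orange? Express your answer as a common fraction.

After a orange draw the jar holds 10 orange out of 15.
P = (7/12)·(10/15) = 7/18 ≈ 0.3889.

7/18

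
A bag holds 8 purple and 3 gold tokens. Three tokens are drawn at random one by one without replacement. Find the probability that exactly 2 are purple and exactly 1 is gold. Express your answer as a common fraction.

28/55

Unordered draws without replacement: count favorable combinations over C(11,3).
Favorable = C(8,2) · C(3,1) = 84; total = C(11,3) = 165.
P = 84/165 = 28/55 ≈ 0.5091.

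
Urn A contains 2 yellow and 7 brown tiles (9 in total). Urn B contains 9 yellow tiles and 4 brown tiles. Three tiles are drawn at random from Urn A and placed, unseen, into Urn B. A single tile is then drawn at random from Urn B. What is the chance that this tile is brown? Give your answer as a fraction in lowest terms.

Condition on how many of the transferred tiles are brown (from Urn A: 7 brown of 9; then Urn B has 16 total).
  1 brown: C(7,1)C(2,2)/C(9,3) = 1/12; then P = 5/16
  2 brown: C(7,2)C(2,1)/C(9,3) = 1/2; then P = 6/16
  3 brown: C(7,3)C(2,0)/C(9,3) = 5/12; then P = 7/16
P(brown from Urn B) = 19/48 ≈ 0.3958.

19/48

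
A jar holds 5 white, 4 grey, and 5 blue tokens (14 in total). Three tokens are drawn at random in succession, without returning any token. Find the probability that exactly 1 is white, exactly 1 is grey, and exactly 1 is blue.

Unordered draws without replacement: count favorable combinations over C(14,3).
Favorable = C(5,1) · C(4,1) · C(5,1) = 100; total = C(14,3) = 364.
P = 100/364 = 25/91 ≈ 0.2747.

25/91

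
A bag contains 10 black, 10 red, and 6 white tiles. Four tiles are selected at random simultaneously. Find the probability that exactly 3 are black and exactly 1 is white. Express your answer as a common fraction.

72/1495

Unordered draws without replacement: count favorable combinations over C(26,4).
Favorable = C(10,3) · C(10,0) · C(6,1) = 720; total = C(26,4) = 14950.
P = 720/14950 = 72/1495 ≈ 0.0482.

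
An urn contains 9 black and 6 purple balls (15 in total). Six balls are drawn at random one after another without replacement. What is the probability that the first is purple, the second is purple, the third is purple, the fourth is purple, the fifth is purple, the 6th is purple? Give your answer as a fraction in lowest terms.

Multiply the conditional probability of each draw in order, without replacement, so each draw removes one from its color and from the total.
P = (6/15) · (5/14) · (4/13) · (3/12) · (2/11) · (1/10) = 1/5005 ≈ 0.0002.

1/5005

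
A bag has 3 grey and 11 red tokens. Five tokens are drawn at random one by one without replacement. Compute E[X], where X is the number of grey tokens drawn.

By linearity of expectation, E[X] = Σ P(draw i is grey); by symmetry each draw (even without replacement) has P(grey) = 3/14.
E[X] = 5 · 3/14 = 15/14 ≈ 1.0714.

15/14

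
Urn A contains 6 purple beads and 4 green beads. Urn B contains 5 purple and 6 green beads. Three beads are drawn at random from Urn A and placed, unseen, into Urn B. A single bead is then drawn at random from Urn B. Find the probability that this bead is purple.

Condition on how many of the transferred beads are purple (from Urn A: 6 purple of 10; then Urn B has 14 total).
  0 purple: C(6,0)C(4,3)/C(10,3) = 1/30; then P = 5/14
  1 purple: C(6,1)C(4,2)/C(10,3) = 3/10; then P = 6/14
  2 purple: C(6,2)C(4,1)/C(10,3) = 1/2; then P = 7/14
  3 purple: C(6,3)C(4,0)/C(10,3) = 1/6; then P = 8/14
P(purple from Urn B) = 17/35 ≈ 0.4857.

17/35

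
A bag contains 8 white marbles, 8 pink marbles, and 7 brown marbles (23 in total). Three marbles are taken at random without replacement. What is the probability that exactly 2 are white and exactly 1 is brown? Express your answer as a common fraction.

28/253

Unordered draws without replacement: count favorable combinations over C(23,3).
Favorable = C(8,2) · C(8,0) · C(7,1) = 196; total = C(23,3) = 1771.
P = 196/1771 = 28/253 ≈ 0.1107.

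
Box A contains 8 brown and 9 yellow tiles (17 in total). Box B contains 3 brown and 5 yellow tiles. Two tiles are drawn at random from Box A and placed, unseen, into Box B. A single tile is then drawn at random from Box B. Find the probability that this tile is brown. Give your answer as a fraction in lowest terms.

67/170

Condition on how many of the transferred tiles are brown (from Box A: 8 brown of 17; then Box B has 10 total).
  0 brown: C(8,0)C(9,2)/C(17,2) = 9/34; then P = 3/10
  1 brown: C(8,1)C(9,1)/C(17,2) = 9/17; then P = 4/10
  2 brown: C(8,2)C(9,0)/C(17,2) = 7/34; then P = 5/10
P(brown from Box B) = 67/170 ≈ 0.3941.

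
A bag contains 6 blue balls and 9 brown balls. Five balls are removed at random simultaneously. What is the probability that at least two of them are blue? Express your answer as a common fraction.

101/143

Sum the hypergeometric tail for j = 2,…,5 blue balls.
Favorable = C(6,2)·C(9,3) + C(6,3)·C(9,2) + C(6,4)·C(9,1) + C(6,5)·C(9,0) = 2121; total = C(15,5) = 3003.
P = 2121/3003 = 101/143 ≈ 0.7063.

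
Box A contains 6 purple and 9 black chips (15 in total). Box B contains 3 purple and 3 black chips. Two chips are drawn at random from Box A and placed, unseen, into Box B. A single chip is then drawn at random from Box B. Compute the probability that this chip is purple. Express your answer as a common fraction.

19/40

Condition on how many of the transferred chips are purple (from Box A: 6 purple of 15; then Box B has 8 total).
  0 purple: C(6,0)C(9,2)/C(15,2) = 12/35; then P = 3/8
  1 purple: C(6,1)C(9,1)/C(15,2) = 18/35; then P = 4/8
  2 purple: C(6,2)C(9,0)/C(15,2) = 1/7; then P = 5/8
P(purple from Box B) = 19/40 ≈ 0.4750.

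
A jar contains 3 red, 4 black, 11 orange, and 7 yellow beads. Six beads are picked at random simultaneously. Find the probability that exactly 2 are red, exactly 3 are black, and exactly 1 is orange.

Unordered draws without replacement: count favorable combinations over C(25,6).
Favorable = C(3,2) · C(4,3) · C(11,1) · C(7,0) = 132; total = C(25,6) = 177100.
P = 132/177100 = 3/4025 ≈ 0.0007.

3/4025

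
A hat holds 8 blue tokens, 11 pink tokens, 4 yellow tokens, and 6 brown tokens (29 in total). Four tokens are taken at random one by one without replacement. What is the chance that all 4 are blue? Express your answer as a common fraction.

10/3393

Unordered draws without replacement: count favorable combinations over C(29,4).
Favorable = C(8,4) · C(11,0) · C(4,0) · C(6,0) = 70; total = C(29,4) = 23751.
P = 70/23751 = 10/3393 ≈ 0.0029.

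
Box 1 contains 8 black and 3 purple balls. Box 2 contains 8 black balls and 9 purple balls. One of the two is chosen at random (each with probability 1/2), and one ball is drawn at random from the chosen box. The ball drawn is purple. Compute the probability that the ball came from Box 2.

33/50

P(purple | Box 1) = 3/11; P(purple | Box 2) = 9/17.
P(purple) = 1/2·3/11 + 1/2·9/17 = 75/187.
By Bayes' rule, P(Box 2 | purple) = 9/34 / 75/187 = 33/50 ≈ 0.6600.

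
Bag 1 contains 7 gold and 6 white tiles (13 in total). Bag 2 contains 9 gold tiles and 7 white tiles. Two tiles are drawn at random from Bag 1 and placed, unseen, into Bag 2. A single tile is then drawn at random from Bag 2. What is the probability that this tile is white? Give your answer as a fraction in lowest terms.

103/234

Condition on how many of the transferred tiles are white (from Bag 1: 6 white of 13; then Bag 2 has 18 total).
  0 white: C(6,0)C(7,2)/C(13,2) = 7/26; then P = 7/18
  1 white: C(6,1)C(7,1)/C(13,2) = 7/13; then P = 8/18
  2 white: C(6,2)C(7,0)/C(13,2) = 5/26; then P = 9/18
P(white from Bag 2) = 103/234 ≈ 0.4402.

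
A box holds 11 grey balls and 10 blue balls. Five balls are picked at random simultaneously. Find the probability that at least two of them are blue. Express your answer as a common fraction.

97/119

Sum the hypergeometric tail for j = 2,…,5 blue balls.
Favorable = C(10,2)·C(11,3) + C(10,3)·C(11,2) + C(10,4)·C(11,1) + C(10,5)·C(11,0) = 16587; total = C(21,5) = 20349.
P = 16587/20349 = 97/119 ≈ 0.8151.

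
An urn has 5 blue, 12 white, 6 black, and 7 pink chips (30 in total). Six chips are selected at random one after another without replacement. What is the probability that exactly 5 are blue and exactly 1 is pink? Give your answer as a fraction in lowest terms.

1/84825

Unordered draws without replacement: count favorable combinations over C(30,6).
Favorable = C(5,5) · C(12,0) · C(6,0) · C(7,1) = 7; total = C(30,6) = 593775.
P = 7/593775 = 1/84825 ≈ 0.0000.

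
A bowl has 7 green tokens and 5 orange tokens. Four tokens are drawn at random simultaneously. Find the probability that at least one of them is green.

98/99

Use the complement: P(at least one green) = 1 − P(no green).
P(none) = C(5,4)/C(12,4) = 5/495.
So P = 1 − 5/495 = 98/99 ≈ 0.9899.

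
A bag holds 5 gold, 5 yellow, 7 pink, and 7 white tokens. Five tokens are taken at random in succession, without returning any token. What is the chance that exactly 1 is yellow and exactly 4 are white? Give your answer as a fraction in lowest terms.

Unordered draws without replacement: count favorable combinations over C(24,5).
Favorable = C(5,0) · C(5,1) · C(7,0) · C(7,4) = 175; total = C(24,5) = 42504.
P = 175/42504 = 25/6072 ≈ 0.0041.

25/6072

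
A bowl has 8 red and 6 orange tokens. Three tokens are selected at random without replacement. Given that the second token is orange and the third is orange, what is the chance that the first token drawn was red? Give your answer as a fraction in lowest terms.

2/3

P(first=red and the second token is orange and the third is orange) = (8/14)·(6/13)·(5/12) = 10/91.
P(E) = Σ over first color = 10/91 + 5/91 = 15/91.
By Bayes, P(first=red | E) = 10/91 / 15/91 = 2/3 ≈ 0.6667.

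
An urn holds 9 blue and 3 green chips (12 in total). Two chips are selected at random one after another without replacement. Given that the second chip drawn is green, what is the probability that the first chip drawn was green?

2/11

P(first=green and the second chip drawn is green) = (3/12)·(2/11) = 1/22.
P(the second chip drawn is green) = Σ over first color = 9/44 + 1/22 = 1/4.
By Bayes, P(first=green | the second chip drawn is green) = 1/22 / 1/4 = 2/11 ≈ 0.1818.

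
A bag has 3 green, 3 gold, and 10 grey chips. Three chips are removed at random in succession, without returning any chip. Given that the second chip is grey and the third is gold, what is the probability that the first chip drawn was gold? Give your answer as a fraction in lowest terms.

P(first=gold and the second chip is grey and the third is gold) = (3/16)·(10/15)·(2/14) = 1/56.
P(E) = Σ over first color = 3/112 + 1/56 + 9/112 = 1/8.
By Bayes, P(first=gold | E) = 1/56 / 1/8 = 1/7 ≈ 0.1429.

1/7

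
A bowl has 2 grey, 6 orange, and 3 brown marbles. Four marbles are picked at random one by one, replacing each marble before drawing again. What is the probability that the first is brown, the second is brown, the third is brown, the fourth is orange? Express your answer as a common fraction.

162/14641

Multiply the conditional probability of each draw in order, with replacement (the composition resets each draw).
P = (3/11) · (3/11) · (3/11) · (6/11) = 162/14641 ≈ 0.0111.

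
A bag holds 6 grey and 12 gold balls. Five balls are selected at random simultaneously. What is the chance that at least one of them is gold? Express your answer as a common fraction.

1427/1428

Use the complement: P(at least one gold) = 1 − P(no gold).
P(none) = C(6,5)/C(18,5) = 6/8568.
So P = 1 − 6/8568 = 1427/1428 ≈ 0.9993.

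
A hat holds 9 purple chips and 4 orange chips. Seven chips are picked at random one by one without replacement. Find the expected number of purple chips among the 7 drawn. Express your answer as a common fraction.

By linearity of expectation, E[X] = Σ P(draw i is purple); by symmetry each draw (even without replacement) has P(purple) = 9/13.
E[X] = 7 · 9/13 = 63/13 ≈ 4.8462.

63/13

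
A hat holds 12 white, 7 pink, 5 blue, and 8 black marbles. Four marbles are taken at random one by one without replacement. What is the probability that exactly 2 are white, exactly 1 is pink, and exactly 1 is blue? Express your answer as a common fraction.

Unordered draws without replacement: count favorable combinations over C(32,4).
Favorable = C(12,2) · C(7,1) · C(5,1) · C(8,0) = 2310; total = C(32,4) = 35960.
P = 2310/35960 = 231/3596 ≈ 0.0642.

231/3596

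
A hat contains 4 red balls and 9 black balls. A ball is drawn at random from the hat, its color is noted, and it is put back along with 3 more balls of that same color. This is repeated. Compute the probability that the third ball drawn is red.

4/13

Sum over the four possibilities for the first two draws (red/not-red each), tracking how the red count and total change by +3 per draw.
P(third is red) = 4/13 ≈ 0.3077. (In a Pólya urn every draw has the same marginal probability 4/13.)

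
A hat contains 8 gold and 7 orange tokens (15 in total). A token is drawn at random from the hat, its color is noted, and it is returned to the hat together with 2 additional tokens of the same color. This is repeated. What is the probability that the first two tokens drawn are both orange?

After a orange draw the hat holds 9 orange out of 17.
P = (7/15)·(9/17) = 21/85 ≈ 0.2471.

21/85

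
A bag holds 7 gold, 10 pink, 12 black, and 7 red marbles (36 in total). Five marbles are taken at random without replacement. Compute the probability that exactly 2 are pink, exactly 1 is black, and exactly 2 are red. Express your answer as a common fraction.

Unordered draws without replacement: count favorable combinations over C(36,5).
Favorable = C(7,0) · C(10,2) · C(12,1) · C(7,2) = 11340; total = C(36,5) = 376992.
P = 11340/376992 = 45/1496 ≈ 0.0301.

45/1496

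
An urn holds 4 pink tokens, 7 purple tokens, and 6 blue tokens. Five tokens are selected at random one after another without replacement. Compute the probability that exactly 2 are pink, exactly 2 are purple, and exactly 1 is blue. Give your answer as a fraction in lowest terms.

Unordered draws without replacement: count favorable combinations over C(17,5).
Favorable = C(4,2) · C(7,2) · C(6,1) = 756; total = C(17,5) = 6188.
P = 756/6188 = 27/221 ≈ 0.1222.

27/221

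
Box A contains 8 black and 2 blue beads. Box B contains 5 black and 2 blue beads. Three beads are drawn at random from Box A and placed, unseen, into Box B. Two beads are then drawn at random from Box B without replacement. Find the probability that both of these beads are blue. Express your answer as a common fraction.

34/675

Condition on how many of the transferred beads are blue (from Box A: 2 blue of 10; then Box B has 10 total).
  0 blue: C(2,0)C(8,3)/C(10,3) = 7/15; then P = C(2,2)/C(10,2) = 1/45
  1 blue: C(2,1)C(8,2)/C(10,3) = 7/15; then P = C(3,2)/C(10,2) = 1/15
  2 blue: C(2,2)C(8,1)/C(10,3) = 1/15; then P = C(4,2)/C(10,2) = 2/15
P(both blue) = 34/675 ≈ 0.0504.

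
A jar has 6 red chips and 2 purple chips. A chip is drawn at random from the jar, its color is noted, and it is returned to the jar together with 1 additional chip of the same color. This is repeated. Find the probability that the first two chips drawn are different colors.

1/3

Either purple then red, or red then purple; after the first draw the total is 9.
P = (2/8)·(6/9) + (6/8)·(2/9) = 1/3 ≈ 0.3333.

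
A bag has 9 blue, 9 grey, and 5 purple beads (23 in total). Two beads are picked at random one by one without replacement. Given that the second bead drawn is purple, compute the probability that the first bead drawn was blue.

9/22

P(first=blue and the second bead drawn is purple) = (9/23)·(5/22) = 45/506.
P(the second bead drawn is purple) = Σ over first color = 45/506 + 45/506 + 10/253 = 5/23.
By Bayes, P(first=blue | the second bead drawn is purple) = 45/506 / 5/23 = 9/22 ≈ 0.4091.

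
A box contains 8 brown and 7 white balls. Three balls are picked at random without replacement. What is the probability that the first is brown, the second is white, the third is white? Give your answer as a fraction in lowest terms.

8/65

Multiply the conditional probability of each draw in order, without replacement, so each draw removes one from its color and from the total.
P = (8/15) · (7/14) · (6/13) = 8/65 ≈ 0.1231.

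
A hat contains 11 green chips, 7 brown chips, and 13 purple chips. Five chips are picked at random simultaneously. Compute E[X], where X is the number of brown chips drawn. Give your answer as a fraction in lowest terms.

35/31

By linearity of expectation, E[X] = Σ P(draw i is brown); by symmetry each draw (even without replacement) has P(brown) = 7/31.
E[X] = 5 · 7/31 = 35/31 ≈ 1.1290.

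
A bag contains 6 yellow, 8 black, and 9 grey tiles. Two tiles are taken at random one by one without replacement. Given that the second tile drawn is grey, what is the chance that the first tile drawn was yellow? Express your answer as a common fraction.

P(first=yellow and the second tile drawn is grey) = (6/23)·(9/22) = 27/253.
P(the second tile drawn is grey) = Σ over first color = 27/253 + 36/253 + 36/253 = 9/23.
By Bayes, P(first=yellow | the second tile drawn is grey) = 27/253 / 9/23 = 3/11 ≈ 0.2727.

3/11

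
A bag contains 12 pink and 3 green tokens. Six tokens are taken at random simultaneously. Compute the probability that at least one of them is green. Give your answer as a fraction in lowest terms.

53/65

Use the complement: P(at least one green) = 1 − P(no green).
P(none) = C(12,6)/C(15,6) = 924/5005.
So P = 1 − 924/5005 = 53/65 ≈ 0.8154.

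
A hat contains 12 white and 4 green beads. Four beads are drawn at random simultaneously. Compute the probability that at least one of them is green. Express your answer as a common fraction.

Use the complement: P(at least one green) = 1 − P(no green).
P(none) = C(12,4)/C(16,4) = 495/1820.
So P = 1 − 495/1820 = 265/364 ≈ 0.7280.

265/364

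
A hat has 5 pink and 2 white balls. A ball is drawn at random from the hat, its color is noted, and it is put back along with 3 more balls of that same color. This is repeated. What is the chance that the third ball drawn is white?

Sum over the four possibilities for the first two draws (white/not-white each), tracking how the white count and total change by +3 per draw.
P(third is white) = 2/7 ≈ 0.2857. (In a Pólya urn every draw has the same marginal probability 2/7.)

2/7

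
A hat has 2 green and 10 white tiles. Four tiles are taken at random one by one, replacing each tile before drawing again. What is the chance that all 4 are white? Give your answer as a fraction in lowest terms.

625/1296

Multiply the conditional probability of each draw in order, with replacement (the composition resets each draw).
P = (10/12) · (10/12) · (10/12) · (10/12) = 625/1296 ≈ 0.4823.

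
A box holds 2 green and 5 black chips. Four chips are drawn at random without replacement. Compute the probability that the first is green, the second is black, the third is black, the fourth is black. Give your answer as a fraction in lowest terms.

Multiply the conditional probability of each draw in order, without replacement, so each draw removes one from its color and from the total.
P = (2/7) · (5/6) · (4/5) · (3/4) = 1/7 ≈ 0.1429.

1/7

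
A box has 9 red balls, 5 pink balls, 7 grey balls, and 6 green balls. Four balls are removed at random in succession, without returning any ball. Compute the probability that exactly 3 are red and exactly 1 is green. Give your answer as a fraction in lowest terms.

28/975

Unordered draws without replacement: count favorable combinations over C(27,4).
Favorable = C(9,3) · C(5,0) · C(7,0) · C(6,1) = 504; total = C(27,4) = 17550.
P = 504/17550 = 28/975 ≈ 0.0287.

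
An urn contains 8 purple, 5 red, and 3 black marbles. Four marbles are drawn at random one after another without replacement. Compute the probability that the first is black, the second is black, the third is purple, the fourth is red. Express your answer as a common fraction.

1/182

Multiply the conditional probability of each draw in order, without replacement, so each draw removes one from its color and from the total.
P = (3/16) · (2/15) · (8/14) · (5/13) = 1/182 ≈ 0.0055.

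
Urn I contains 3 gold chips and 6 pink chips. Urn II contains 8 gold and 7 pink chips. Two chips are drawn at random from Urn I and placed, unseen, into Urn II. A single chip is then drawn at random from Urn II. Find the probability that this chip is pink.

Condition on how many of the transferred chips are pink (from Urn I: 6 pink of 9; then Urn II has 17 total).
  0 pink: C(6,0)C(3,2)/C(9,2) = 1/12; then P = 7/17
  1 pink: C(6,1)C(3,1)/C(9,2) = 1/2; then P = 8/17
  2 pink: C(6,2)C(3,0)/C(9,2) = 5/12; then P = 9/17
P(pink from Urn II) = 25/51 ≈ 0.4902.

25/51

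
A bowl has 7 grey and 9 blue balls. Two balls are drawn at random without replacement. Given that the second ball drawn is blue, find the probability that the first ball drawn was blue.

P(first=blue and the second ball drawn is blue) = (9/16)·(8/15) = 3/10.
P(the second ball drawn is blue) = Σ over first color = 21/80 + 3/10 = 9/16.
By Bayes, P(first=blue | the second ball drawn is blue) = 3/10 / 9/16 = 8/15 ≈ 0.5333.

8/15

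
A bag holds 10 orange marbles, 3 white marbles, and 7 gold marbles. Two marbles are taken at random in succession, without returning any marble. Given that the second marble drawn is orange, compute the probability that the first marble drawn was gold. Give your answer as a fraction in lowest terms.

7/19

P(first=gold and the second marble drawn is orange) = (7/20)·(10/19) = 7/38.
P(the second marble drawn is orange) = Σ over first color = 9/38 + 3/38 + 7/38 = 1/2.
By Bayes, P(first=gold | the second marble drawn is orange) = 7/38 / 1/2 = 7/19 ≈ 0.3684.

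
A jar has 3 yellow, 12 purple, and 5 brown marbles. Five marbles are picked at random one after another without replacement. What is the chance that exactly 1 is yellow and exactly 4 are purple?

Unordered draws without replacement: count favorable combinations over C(20,5).
Favorable = C(3,1) · C(12,4) · C(5,0) = 1485; total = C(20,5) = 15504.
P = 1485/15504 = 495/5168 ≈ 0.0958.

495/5168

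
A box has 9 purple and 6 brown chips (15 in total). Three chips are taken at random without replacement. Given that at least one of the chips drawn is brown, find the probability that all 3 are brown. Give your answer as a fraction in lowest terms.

P(all 3 brown) = C(6,3)/C(15,3) = 4/91; P(at least one brown) = 1 − C(9,3)/C(15,3) = 53/65.
Since 'all 3 brown' ⊆ 'at least one brown', P(all 3 | at least one) = 4/91 / 53/65 = 20/371 ≈ 0.0539.

20/371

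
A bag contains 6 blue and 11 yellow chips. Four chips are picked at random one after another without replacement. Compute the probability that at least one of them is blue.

Use the complement: P(at least one blue) = 1 − P(no blue).
P(none) = C(11,4)/C(17,4) = 330/2380.
So P = 1 − 330/2380 = 205/238 ≈ 0.8613.

205/238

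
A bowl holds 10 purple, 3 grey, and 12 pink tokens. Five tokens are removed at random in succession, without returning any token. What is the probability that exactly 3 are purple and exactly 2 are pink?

Unordered draws without replacement: count favorable combinations over C(25,5).
Favorable = C(10,3) · C(3,0) · C(12,2) = 7920; total = C(25,5) = 53130.
P = 7920/53130 = 24/161 ≈ 0.1491.

24/161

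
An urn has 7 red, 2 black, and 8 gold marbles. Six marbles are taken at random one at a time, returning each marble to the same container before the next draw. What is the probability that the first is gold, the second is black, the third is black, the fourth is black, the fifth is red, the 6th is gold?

3584/24137569

Multiply the conditional probability of each draw in order, with replacement (the composition resets each draw).
P = (8/17) · (2/17) · (2/17) · (2/17) · (7/17) · (8/17) = 3584/24137569 ≈ 0.0001.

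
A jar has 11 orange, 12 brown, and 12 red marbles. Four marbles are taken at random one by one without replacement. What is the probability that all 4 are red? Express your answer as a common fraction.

Unordered draws without replacement: count favorable combinations over C(35,4).
Favorable = C(11,0) · C(12,0) · C(12,4) = 495; total = C(35,4) = 52360.
P = 495/52360 = 9/952 ≈ 0.0095.

9/952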